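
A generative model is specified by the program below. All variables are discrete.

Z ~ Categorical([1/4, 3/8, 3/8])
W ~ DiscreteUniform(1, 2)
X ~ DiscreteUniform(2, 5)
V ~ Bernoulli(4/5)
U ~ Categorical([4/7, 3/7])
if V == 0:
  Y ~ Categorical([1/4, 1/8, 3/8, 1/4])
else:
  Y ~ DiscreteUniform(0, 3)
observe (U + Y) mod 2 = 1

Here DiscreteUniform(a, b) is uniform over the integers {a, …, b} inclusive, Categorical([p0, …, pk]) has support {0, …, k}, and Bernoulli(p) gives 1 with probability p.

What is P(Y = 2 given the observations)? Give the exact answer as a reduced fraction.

P(Y = 2 | obs) = 33/139

Enumerate traces; 192 have nonzero weight after conditioning:
  (Z=0, W=1, X=2, V=0, U=0, Y=1) weight 1/2240
  (Z=0, W=1, X=2, V=0, U=0, Y=3) weight 1/1120
  (Z=0, W=1, X=2, V=0, U=1, Y=0) weight 3/4480
  (Z=0, W=1, X=2, V=0, U=1, Y=2) weight 9/8960
  (Z=0, W=1, X=2, V=1, U=0, Y=1) weight 1/280
  (Z=0, W=1, X=2, V=1, U=0, Y=3) weight 1/280
  (Z=0, W=1, X=2, V=1, U=1, Y=0) weight 3/1120
  (Z=0, W=1, X=2, V=1, U=1, Y=2) weight 3/1120
  … 184 more
Group by Y:
  weight(Y=0) = 3/28
  weight(Y=1) = 9/70
  weight(Y=2) = 33/280
  weight(Y=3) = 1/7
Total weight = 3/28 + 9/70 + 33/280 + 1/7 = 139/280
P(Y=0 | obs) = 3/28 / 139/280 = 30/139
P(Y=1 | obs) = 9/70 / 139/280 = 36/139
P(Y=2 | obs) = 33/280 / 139/280 = 33/139
P(Y=3 | obs) = 1/7 / 139/280 = 40/139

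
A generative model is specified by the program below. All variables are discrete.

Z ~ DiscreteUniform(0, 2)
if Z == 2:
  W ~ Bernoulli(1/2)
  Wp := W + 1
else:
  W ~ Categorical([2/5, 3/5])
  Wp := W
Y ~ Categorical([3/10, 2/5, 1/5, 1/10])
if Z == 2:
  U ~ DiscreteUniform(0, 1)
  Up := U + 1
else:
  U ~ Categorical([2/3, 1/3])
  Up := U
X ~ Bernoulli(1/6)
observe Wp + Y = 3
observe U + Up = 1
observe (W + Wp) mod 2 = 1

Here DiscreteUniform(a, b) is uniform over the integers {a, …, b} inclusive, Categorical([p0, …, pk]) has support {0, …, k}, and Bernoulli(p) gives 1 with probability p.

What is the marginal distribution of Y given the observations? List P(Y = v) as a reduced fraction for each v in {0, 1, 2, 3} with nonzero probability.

Enumerate traces; 4 have nonzero weight after conditioning:
  (Z=2, W=0, Y=2, U=0, X=0) weight 1/72
  (Z=2, W=0, Y=2, U=0, X=1) weight 1/360
  (Z=2, W=1, Y=1, U=0, X=0) weight 1/36
  (Z=2, W=1, Y=1, U=0, X=1) weight 1/180
Group by Y:
  weight(Y=1) = 1/30
  weight(Y=2) = 1/60
Total weight = 1/30 + 1/60 = 1/20
P(Y=1 | obs) = 1/30 / 1/20 = 2/3
P(Y=2 | obs) = 1/60 / 1/20 = 1/3

P(Y=1) = 2/3, P(Y=2) = 1/3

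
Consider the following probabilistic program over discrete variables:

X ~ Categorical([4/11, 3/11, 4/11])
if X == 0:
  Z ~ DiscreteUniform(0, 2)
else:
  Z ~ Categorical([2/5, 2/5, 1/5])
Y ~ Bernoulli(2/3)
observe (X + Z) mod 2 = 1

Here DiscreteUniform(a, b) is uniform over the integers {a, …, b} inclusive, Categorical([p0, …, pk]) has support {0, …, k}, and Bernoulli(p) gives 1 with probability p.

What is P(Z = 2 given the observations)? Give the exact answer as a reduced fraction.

Enumerate traces; 8 have nonzero weight after conditioning:
  (X=0, Z=1, Y=0) weight 4/99
  (X=0, Z=1, Y=1) weight 8/99
  (X=1, Z=0, Y=0) weight 2/55
  (X=1, Z=0, Y=1) weight 4/55
  (X=1, Z=2, Y=0) weight 1/55
  (X=1, Z=2, Y=1) weight 2/55
  (X=2, Z=1, Y=0) weight 8/165
  (X=2, Z=1, Y=1) weight 16/165
Group by Z:
  weight(Z=0) = 6/55
  weight(Z=1) = 4/15
  weight(Z=2) = 3/55
Total weight = 6/55 + 4/15 + 3/55 = 71/165
P(Z=0 | obs) = 6/55 / 71/165 = 18/71
P(Z=1 | obs) = 4/15 / 71/165 = 44/71
P(Z=2 | obs) = 3/55 / 71/165 = 9/71

P(Z = 2 | obs) = 9/71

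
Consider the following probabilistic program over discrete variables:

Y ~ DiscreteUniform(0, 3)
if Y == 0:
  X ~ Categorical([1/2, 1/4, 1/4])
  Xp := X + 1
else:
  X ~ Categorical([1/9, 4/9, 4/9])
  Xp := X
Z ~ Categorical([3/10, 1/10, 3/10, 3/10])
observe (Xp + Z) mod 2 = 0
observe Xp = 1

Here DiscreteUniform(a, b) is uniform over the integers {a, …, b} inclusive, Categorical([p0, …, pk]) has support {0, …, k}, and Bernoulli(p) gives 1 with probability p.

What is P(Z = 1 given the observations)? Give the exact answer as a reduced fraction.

Enumerate traces; 8 have nonzero weight after conditioning:
  (Y=0, X=0, Z=1) weight 1/80
  (Y=0, X=0, Z=3) weight 3/80
  (Y=1, X=1, Z=1) weight 1/90
  (Y=1, X=1, Z=3) weight 1/30
  (Y=2, X=1, Z=1) weight 1/90
  (Y=2, X=1, Z=3) weight 1/30
  (Y=3, X=1, Z=1) weight 1/90
  (Y=3, X=1, Z=3) weight 1/30
Group by Z:
  weight(Z=1) = 11/240
  weight(Z=3) = 11/80
Total weight = 11/240 + 11/80 = 11/60
P(Z=1 | obs) = 11/240 / 11/60 = 1/4
P(Z=3 | obs) = 11/80 / 11/60 = 3/4

P(Z = 1 | obs) = 1/4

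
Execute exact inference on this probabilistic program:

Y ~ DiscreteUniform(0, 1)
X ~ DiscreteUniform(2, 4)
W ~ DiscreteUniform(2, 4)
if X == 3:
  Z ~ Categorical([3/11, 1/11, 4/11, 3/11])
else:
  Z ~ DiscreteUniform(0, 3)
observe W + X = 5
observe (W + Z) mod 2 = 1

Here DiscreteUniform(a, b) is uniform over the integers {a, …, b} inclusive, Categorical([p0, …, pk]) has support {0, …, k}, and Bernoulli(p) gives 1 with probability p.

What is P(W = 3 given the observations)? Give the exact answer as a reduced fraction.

Enumerate traces; 8 have nonzero weight after conditioning:
  (Y=0, X=2, W=3, Z=0) weight 1/72
  (Y=0, X=2, W=3, Z=2) weight 1/72
  (Y=0, X=3, W=2, Z=1) weight 1/198
  (Y=0, X=3, W=2, Z=3) weight 1/66
  (Y=1, X=2, W=3, Z=0) weight 1/72
  (Y=1, X=2, W=3, Z=2) weight 1/72
  (Y=1, X=3, W=2, Z=1) weight 1/198
  (Y=1, X=3, W=2, Z=3) weight 1/66
Group by W:
  weight(W=2) = 4/99
  weight(W=3) = 1/18
Total weight = 4/99 + 1/18 = 19/198
P(W=2 | obs) = 4/99 / 19/198 = 8/19
P(W=3 | obs) = 1/18 / 19/198 = 11/19

P(W = 3 | obs) = 11/19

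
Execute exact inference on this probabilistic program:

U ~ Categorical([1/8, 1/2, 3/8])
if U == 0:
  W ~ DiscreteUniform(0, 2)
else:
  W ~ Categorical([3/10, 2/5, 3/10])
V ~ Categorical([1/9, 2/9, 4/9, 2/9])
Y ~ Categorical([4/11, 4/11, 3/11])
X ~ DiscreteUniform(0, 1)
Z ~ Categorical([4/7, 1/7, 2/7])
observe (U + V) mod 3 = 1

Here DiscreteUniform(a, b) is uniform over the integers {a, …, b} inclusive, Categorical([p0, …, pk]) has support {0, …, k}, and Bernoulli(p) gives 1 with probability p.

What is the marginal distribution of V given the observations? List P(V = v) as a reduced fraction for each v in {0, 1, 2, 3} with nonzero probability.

Enumerate traces; 216 have nonzero weight after conditioning:
  (U=0, W=0, V=1, Y=0, X=0, Z=0) weight 2/2079
  (U=0, W=0, V=1, Y=0, X=0, Z=1) weight 1/4158
  (U=0, W=0, V=1, Y=0, X=0, Z=2) weight 1/2079
  (U=0, W=0, V=1, Y=0, X=1, Z=0) weight 2/2079
  (U=0, W=0, V=1, Y=0, X=1, Z=1) weight 1/4158
  (U=0, W=0, V=1, Y=0, X=1, Z=2) weight 1/2079
  (U=0, W=0, V=1, Y=1, X=0, Z=0) weight 2/2079
  (U=0, W=0, V=1, Y=1, X=0, Z=1) weight 1/4158
  (U=1, W=0, V=0, Y=0, X=0, Z=0) weight 2/1155
  (U=1, W=0, V=3, Y=0, X=0, Z=0) weight 4/1155
  … 206 more
Group by V:
  weight(V=0) = 1/18
  weight(V=1) = 1/36
  weight(V=2) = 1/6
  weight(V=3) = 1/9
Total weight = 1/18 + 1/36 + 1/6 + 1/9 = 13/36
P(V=0 | obs) = 1/18 / 13/36 = 2/13
P(V=1 | obs) = 1/36 / 13/36 = 1/13
P(V=2 | obs) = 1/6 / 13/36 = 6/13
P(V=3 | obs) = 1/9 / 13/36 = 4/13

P(V=0) = 2/13, P(V=1) = 1/13, P(V=2) = 6/13, P(V=3) = 4/13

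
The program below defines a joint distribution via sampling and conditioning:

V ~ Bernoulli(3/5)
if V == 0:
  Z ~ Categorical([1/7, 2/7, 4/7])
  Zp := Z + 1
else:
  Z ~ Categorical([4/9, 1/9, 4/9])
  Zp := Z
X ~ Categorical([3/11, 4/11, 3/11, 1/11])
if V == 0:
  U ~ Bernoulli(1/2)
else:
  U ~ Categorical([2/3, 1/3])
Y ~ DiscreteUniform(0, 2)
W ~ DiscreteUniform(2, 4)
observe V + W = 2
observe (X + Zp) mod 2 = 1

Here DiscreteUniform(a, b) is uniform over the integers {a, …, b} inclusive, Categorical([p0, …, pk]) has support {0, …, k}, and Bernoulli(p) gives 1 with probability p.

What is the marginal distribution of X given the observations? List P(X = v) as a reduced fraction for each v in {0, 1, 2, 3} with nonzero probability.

Enumerate traces; 36 have nonzero weight after conditioning:
  (V=0, Z=0, X=0, U=0, Y=0, W=2) weight 1/1155
  (V=0, Z=0, X=0, U=0, Y=1, W=2) weight 1/1155
  (V=0, Z=0, X=0, U=0, Y=2, W=2) weight 1/1155
  (V=0, Z=0, X=0, U=1, Y=0, W=2) weight 1/1155
  (V=0, Z=0, X=0, U=1, Y=1, W=2) weight 1/1155
  (V=0, Z=0, X=0, U=1, Y=2, W=2) weight 1/1155
  (V=0, Z=0, X=2, U=0, Y=0, W=2) weight 1/1155
  (V=0, Z=0, X=2, U=0, Y=1, W=2) weight 1/1155
  (V=0, Z=1, X=1, U=0, Y=0, W=2) weight 8/3465
  (V=0, Z=1, X=3, U=0, Y=0, W=2) weight 2/3465
  … 26 more
Group by X:
  weight(X=0) = 2/77
  weight(X=1) = 16/1155
  weight(X=2) = 2/77
  weight(X=3) = 4/1155
Total weight = 2/77 + 16/1155 + 2/77 + 4/1155 = 16/231
P(X=0 | obs) = 2/77 / 16/231 = 3/8
P(X=1 | obs) = 16/1155 / 16/231 = 1/5
P(X=2 | obs) = 2/77 / 16/231 = 3/8
P(X=3 | obs) = 4/1155 / 16/231 = 1/20

P(X=0) = 3/8, P(X=1) = 1/5, P(X=2) = 3/8, P(X=3) = 1/20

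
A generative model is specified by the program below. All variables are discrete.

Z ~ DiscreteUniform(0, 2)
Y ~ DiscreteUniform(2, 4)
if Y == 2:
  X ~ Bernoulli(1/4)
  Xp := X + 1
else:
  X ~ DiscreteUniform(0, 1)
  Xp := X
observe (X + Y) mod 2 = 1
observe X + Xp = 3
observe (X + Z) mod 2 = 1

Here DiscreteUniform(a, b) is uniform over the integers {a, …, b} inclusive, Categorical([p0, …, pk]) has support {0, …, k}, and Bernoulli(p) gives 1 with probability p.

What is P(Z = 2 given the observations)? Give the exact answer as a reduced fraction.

Enumerate traces; 2 have nonzero weight after conditioning:
  (Z=0, Y=2, X=1) weight 1/36
  (Z=2, Y=2, X=1) weight 1/36
Group by Z:
  weight(Z=0) = 1/36
  weight(Z=2) = 1/36
Total weight = 1/36 + 1/36 = 1/18
P(Z=0 | obs) = 1/36 / 1/18 = 1/2
P(Z=2 | obs) = 1/36 / 1/18 = 1/2

P(Z = 2 | obs) = 1/2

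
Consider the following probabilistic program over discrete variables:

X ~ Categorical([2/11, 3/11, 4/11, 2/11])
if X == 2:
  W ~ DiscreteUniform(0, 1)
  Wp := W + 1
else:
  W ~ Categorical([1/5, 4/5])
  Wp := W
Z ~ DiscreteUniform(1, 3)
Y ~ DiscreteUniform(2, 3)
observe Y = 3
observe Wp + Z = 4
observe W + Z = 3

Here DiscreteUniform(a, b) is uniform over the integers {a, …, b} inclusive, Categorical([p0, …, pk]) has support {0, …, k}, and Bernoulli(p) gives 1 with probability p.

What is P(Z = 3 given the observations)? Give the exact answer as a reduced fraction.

P(Z = 3 | obs) = 1/2

Enumerate traces; 2 have nonzero weight after conditioning:
  (X=2, W=0, Z=3, Y=3) weight 1/33
  (X=2, W=1, Z=2, Y=3) weight 1/33
Group by Z:
  weight(Z=2) = 1/33
  weight(Z=3) = 1/33
Total weight = 1/33 + 1/33 = 2/33
P(Z=2 | obs) = 1/33 / 2/33 = 1/2
P(Z=3 | obs) = 1/33 / 2/33 = 1/2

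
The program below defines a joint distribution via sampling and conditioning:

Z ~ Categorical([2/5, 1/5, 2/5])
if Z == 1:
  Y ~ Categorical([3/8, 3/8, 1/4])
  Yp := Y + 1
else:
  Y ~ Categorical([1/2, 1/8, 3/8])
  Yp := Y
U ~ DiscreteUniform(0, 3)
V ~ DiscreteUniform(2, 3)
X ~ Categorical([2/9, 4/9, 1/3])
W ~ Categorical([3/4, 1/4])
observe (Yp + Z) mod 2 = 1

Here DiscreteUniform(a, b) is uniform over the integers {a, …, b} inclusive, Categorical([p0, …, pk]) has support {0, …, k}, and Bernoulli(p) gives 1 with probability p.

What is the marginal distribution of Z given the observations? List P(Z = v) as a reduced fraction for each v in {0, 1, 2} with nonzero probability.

Enumerate traces; 144 have nonzero weight after conditioning:
  (Z=0, Y=1, U=0, V=2, X=0, W=0) weight 1/960
  (Z=0, Y=1, U=0, V=2, X=0, W=1) weight 1/2880
  (Z=0, Y=1, U=0, V=2, X=1, W=0) weight 1/480
  (Z=0, Y=1, U=0, V=2, X=1, W=1) weight 1/1440
  (Z=0, Y=1, U=0, V=2, X=2, W=0) weight 1/640
  (Z=0, Y=1, U=0, V=2, X=2, W=1) weight 1/1920
  (Z=0, Y=1, U=0, V=3, X=0, W=0) weight 1/960
  (Z=0, Y=1, U=0, V=3, X=0, W=1) weight 1/2880
  (Z=1, Y=1, U=0, V=2, X=0, W=0) weight 1/640
  (Z=2, Y=1, U=0, V=2, X=0, W=0) weight 1/960
  … 134 more
Group by Z:
  weight(Z=0) = 1/20
  weight(Z=1) = 3/40
  weight(Z=2) = 1/20
Total weight = 1/20 + 3/40 + 1/20 = 7/40
P(Z=0 | obs) = 1/20 / 7/40 = 2/7
P(Z=1 | obs) = 3/40 / 7/40 = 3/7
P(Z=2 | obs) = 1/20 / 7/40 = 2/7

P(Z=0) = 2/7, P(Z=1) = 3/7, P(Z=2) = 2/7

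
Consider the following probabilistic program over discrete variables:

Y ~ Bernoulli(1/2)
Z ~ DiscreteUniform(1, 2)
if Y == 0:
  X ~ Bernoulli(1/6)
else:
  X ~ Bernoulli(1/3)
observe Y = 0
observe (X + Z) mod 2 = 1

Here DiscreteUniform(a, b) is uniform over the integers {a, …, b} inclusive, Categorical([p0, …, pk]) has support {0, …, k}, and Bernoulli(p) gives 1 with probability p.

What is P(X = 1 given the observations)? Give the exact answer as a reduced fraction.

P(X = 1 | obs) = 1/6

Enumerate traces; 2 have nonzero weight after conditioning:
  (Y=0, Z=1, X=0) weight 5/24
  (Y=0, Z=2, X=1) weight 1/24
Group by X:
  weight(X=0) = 5/24
  weight(X=1) = 1/24
Total weight = 5/24 + 1/24 = 1/4
P(X=0 | obs) = 5/24 / 1/4 = 5/6
P(X=1 | obs) = 1/24 / 1/4 = 1/6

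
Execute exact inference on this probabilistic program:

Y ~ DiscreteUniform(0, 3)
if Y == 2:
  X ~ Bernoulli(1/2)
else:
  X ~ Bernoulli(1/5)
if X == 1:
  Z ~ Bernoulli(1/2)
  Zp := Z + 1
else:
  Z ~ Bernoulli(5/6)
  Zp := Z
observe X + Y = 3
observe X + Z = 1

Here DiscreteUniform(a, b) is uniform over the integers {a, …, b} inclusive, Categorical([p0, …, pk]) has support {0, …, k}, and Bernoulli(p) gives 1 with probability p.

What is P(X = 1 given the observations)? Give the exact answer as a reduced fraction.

P(X = 1 | obs) = 3/11

Enumerate traces; 2 have nonzero weight after conditioning:
  (Y=2, X=1, Z=0) weight 1/16
  (Y=3, X=0, Z=1) weight 1/6
Group by X:
  weight(X=0) = 1/6
  weight(X=1) = 1/16
Total weight = 1/6 + 1/16 = 11/48
P(X=0 | obs) = 1/6 / 11/48 = 8/11
P(X=1 | obs) = 1/16 / 11/48 = 3/11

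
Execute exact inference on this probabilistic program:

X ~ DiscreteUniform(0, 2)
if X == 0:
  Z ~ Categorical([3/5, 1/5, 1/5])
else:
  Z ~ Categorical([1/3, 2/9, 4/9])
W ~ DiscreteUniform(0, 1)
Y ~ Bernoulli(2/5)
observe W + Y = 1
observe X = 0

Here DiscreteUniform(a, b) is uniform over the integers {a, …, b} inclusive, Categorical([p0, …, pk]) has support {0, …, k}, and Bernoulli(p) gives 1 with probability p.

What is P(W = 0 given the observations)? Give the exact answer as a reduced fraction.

P(W = 0 | obs) = 2/5

Enumerate traces; 6 have nonzero weight after conditioning:
  (X=0, Z=0, W=0, Y=1) weight 1/25
  (X=0, Z=0, W=1, Y=0) weight 3/50
  (X=0, Z=1, W=0, Y=1) weight 1/75
  (X=0, Z=1, W=1, Y=0) weight 1/50
  (X=0, Z=2, W=0, Y=1) weight 1/75
  (X=0, Z=2, W=1, Y=0) weight 1/50
Group by W:
  weight(W=0) = 1/15
  weight(W=1) = 1/10
Total weight = 1/15 + 1/10 = 1/6
P(W=0 | obs) = 1/15 / 1/6 = 2/5
P(W=1 | obs) = 1/10 / 1/6 = 3/5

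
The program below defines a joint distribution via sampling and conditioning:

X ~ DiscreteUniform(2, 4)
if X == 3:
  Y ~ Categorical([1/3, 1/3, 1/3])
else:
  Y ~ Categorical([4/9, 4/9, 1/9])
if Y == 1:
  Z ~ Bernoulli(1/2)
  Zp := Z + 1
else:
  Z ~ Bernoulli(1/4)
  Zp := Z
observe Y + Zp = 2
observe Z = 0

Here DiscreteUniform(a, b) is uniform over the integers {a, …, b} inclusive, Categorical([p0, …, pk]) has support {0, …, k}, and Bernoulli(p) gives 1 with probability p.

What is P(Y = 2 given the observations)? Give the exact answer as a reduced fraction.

Enumerate traces; 6 have nonzero weight after conditioning:
  (X=2, Y=1, Z=0) weight 2/27
  (X=2, Y=2, Z=0) weight 1/36
  (X=3, Y=1, Z=0) weight 1/18
  (X=3, Y=2, Z=0) weight 1/12
  (X=4, Y=1, Z=0) weight 2/27
  (X=4, Y=2, Z=0) weight 1/36
Group by Y:
  weight(Y=1) = 11/54
  weight(Y=2) = 5/36
Total weight = 11/54 + 5/36 = 37/108
P(Y=1 | obs) = 11/54 / 37/108 = 22/37
P(Y=2 | obs) = 5/36 / 37/108 = 15/37

P(Y = 2 | obs) = 15/37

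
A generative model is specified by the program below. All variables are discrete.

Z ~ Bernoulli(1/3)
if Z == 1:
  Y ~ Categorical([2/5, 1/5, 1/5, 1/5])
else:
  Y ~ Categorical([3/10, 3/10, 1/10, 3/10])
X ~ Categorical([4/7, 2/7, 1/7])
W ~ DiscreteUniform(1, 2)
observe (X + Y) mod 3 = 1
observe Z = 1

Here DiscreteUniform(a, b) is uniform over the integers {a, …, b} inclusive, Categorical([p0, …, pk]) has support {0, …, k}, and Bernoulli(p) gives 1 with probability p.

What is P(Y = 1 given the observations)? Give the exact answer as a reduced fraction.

Enumerate traces; 8 have nonzero weight after conditioning:
  (Z=1, Y=0, X=1, W=1) weight 2/105
  (Z=1, Y=0, X=1, W=2) weight 2/105
  (Z=1, Y=1, X=0, W=1) weight 2/105
  (Z=1, Y=1, X=0, W=2) weight 2/105
  (Z=1, Y=2, X=2, W=1) weight 1/210
  (Z=1, Y=2, X=2, W=2) weight 1/210
  (Z=1, Y=3, X=1, W=1) weight 1/105
  (Z=1, Y=3, X=1, W=2) weight 1/105
Group by Y:
  weight(Y=0) = 4/105
  weight(Y=1) = 4/105
  weight(Y=2) = 1/105
  weight(Y=3) = 2/105
Total weight = 4/105 + 4/105 + 1/105 + 2/105 = 11/105
P(Y=0 | obs) = 4/105 / 11/105 = 4/11
P(Y=1 | obs) = 4/105 / 11/105 = 4/11
P(Y=2 | obs) = 1/105 / 11/105 = 1/11
P(Y=3 | obs) = 2/105 / 11/105 = 2/11

P(Y = 1 | obs) = 4/11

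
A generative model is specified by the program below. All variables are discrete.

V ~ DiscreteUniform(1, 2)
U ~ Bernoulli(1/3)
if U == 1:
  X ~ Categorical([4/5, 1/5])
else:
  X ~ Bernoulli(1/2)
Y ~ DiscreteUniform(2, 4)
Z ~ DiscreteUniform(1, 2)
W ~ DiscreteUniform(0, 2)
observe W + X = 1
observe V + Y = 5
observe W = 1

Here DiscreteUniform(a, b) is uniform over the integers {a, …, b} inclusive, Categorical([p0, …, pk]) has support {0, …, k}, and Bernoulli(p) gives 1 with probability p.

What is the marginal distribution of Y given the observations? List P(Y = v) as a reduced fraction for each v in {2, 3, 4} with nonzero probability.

P(Y=3) = 1/2, P(Y=4) = 1/2

Enumerate traces; 8 have nonzero weight after conditioning:
  (V=1, U=0, X=0, Y=4, Z=1, W=1) weight 1/108
  (V=1, U=0, X=0, Y=4, Z=2, W=1) weight 1/108
  (V=1, U=1, X=0, Y=4, Z=1, W=1) weight 1/135
  (V=1, U=1, X=0, Y=4, Z=2, W=1) weight 1/135
  (V=2, U=0, X=0, Y=3, Z=1, W=1) weight 1/108
  (V=2, U=0, X=0, Y=3, Z=2, W=1) weight 1/108
  (V=2, U=1, X=0, Y=3, Z=1, W=1) weight 1/135
  (V=2, U=1, X=0, Y=3, Z=2, W=1) weight 1/135
Group by Y:
  weight(Y=3) = 1/30
  weight(Y=4) = 1/30
Total weight = 1/30 + 1/30 = 1/15
P(Y=3 | obs) = 1/30 / 1/15 = 1/2
P(Y=4 | obs) = 1/30 / 1/15 = 1/2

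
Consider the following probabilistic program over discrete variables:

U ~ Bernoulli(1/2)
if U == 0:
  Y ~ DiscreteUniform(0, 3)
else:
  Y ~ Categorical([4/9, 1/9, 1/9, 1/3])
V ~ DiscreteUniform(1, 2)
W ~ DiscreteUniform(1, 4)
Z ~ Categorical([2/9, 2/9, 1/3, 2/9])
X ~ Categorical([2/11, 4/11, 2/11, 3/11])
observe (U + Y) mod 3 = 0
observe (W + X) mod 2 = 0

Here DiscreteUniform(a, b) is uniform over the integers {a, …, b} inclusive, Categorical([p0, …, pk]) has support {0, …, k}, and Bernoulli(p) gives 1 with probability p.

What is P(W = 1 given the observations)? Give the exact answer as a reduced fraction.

P(W = 1 | obs) = 7/22

Enumerate traces; 192 have nonzero weight after conditioning:
  (U=0, Y=0, V=1, W=1, Z=0, X=1) weight 1/792
  (U=0, Y=0, V=1, W=1, Z=0, X=3) weight 1/1056
  (U=0, Y=0, V=1, W=1, Z=1, X=1) weight 1/792
  (U=0, Y=0, V=1, W=1, Z=1, X=3) weight 1/1056
  (U=0, Y=0, V=1, W=1, Z=2, X=1) weight 1/528
  (U=0, Y=0, V=1, W=1, Z=2, X=3) weight 1/704
  (U=0, Y=0, V=1, W=1, Z=3, X=1) weight 1/792
  (U=0, Y=0, V=1, W=1, Z=3, X=3) weight 1/1056
  (U=0, Y=0, V=1, W=2, Z=0, X=0) weight 1/1584
  (U=0, Y=0, V=1, W=3, Z=0, X=1) weight 1/792
  … 182 more
Group by W:
  weight(W=1) = 7/144
  weight(W=2) = 1/36
  weight(W=3) = 7/144
  weight(W=4) = 1/36
Total weight = 7/144 + 1/36 + 7/144 + 1/36 = 11/72
P(W=1 | obs) = 7/144 / 11/72 = 7/22
P(W=2 | obs) = 1/36 / 11/72 = 2/11
P(W=3 | obs) = 7/144 / 11/72 = 7/22
P(W=4 | obs) = 1/36 / 11/72 = 2/11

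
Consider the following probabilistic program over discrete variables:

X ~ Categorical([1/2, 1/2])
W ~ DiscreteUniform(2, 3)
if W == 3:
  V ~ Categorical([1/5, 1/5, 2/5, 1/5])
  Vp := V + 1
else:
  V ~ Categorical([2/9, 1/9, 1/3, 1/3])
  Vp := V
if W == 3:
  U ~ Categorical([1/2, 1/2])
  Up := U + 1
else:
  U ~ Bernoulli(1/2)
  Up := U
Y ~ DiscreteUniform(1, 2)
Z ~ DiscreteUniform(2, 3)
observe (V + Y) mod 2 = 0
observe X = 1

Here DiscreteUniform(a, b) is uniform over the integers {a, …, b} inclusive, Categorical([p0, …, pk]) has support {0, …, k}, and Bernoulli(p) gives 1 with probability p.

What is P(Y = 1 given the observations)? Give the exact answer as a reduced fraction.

Enumerate traces; 32 have nonzero weight after conditioning:
  (X=1, W=2, V=0, U=0, Y=2, Z=2) weight 1/144
  (X=1, W=2, V=0, U=0, Y=2, Z=3) weight 1/144
  (X=1, W=2, V=0, U=1, Y=2, Z=2) weight 1/144
  (X=1, W=2, V=0, U=1, Y=2, Z=3) weight 1/144
  (X=1, W=2, V=1, U=0, Y=1, Z=2) weight 1/288
  (X=1, W=2, V=1, U=0, Y=1, Z=3) weight 1/288
  (X=1, W=2, V=1, U=1, Y=1, Z=2) weight 1/288
  (X=1, W=2, V=1, U=1, Y=1, Z=3) weight 1/288
  … 24 more
Group by Y:
  weight(Y=1) = 19/180
  weight(Y=2) = 13/90
Total weight = 19/180 + 13/90 = 1/4
P(Y=1 | obs) = 19/180 / 1/4 = 19/45
P(Y=2 | obs) = 13/90 / 1/4 = 26/45

P(Y = 1 | obs) = 19/45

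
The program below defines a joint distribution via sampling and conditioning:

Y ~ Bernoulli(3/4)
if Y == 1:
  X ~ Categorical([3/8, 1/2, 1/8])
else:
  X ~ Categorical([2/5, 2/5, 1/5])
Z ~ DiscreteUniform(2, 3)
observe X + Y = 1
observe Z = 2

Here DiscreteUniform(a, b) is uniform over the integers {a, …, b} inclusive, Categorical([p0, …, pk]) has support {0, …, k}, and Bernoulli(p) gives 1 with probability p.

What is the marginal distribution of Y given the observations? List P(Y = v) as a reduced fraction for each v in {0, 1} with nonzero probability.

Enumerate traces; 2 have nonzero weight after conditioning:
  (Y=0, X=1, Z=2) weight 1/20
  (Y=1, X=0, Z=2) weight 9/64
Group by Y:
  weight(Y=0) = 1/20
  weight(Y=1) = 9/64
Total weight = 1/20 + 9/64 = 61/320
P(Y=0 | obs) = 1/20 / 61/320 = 16/61
P(Y=1 | obs) = 9/64 / 61/320 = 45/61

P(Y=0) = 16/61, P(Y=1) = 45/61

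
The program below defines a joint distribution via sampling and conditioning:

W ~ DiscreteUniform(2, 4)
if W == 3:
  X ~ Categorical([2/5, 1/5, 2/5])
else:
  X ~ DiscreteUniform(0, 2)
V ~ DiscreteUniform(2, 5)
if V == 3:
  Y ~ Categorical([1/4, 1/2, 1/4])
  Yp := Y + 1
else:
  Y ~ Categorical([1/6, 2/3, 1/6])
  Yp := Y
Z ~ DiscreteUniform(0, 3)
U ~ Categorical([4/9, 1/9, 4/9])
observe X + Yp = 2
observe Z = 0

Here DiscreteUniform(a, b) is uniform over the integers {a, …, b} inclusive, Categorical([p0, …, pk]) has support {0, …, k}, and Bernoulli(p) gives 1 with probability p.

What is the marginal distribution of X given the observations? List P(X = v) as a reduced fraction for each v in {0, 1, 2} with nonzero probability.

Enumerate traces; 99 have nonzero weight after conditioning:
  (W=2, X=0, V=2, Y=2, Z=0, U=0) weight 1/1944
  (W=2, X=0, V=2, Y=2, Z=0, U=1) weight 1/7776
  (W=2, X=0, V=2, Y=2, Z=0, U=2) weight 1/1944
  (W=2, X=0, V=3, Y=1, Z=0, U=0) weight 1/648
  (W=2, X=0, V=3, Y=1, Z=0, U=1) weight 1/2592
  (W=2, X=0, V=3, Y=1, Z=0, U=2) weight 1/648
  (W=2, X=0, V=4, Y=2, Z=0, U=0) weight 1/1944
  (W=2, X=0, V=4, Y=2, Z=0, U=1) weight 1/7776
  (W=2, X=1, V=2, Y=1, Z=0, U=0) weight 1/486
  (W=2, X=2, V=2, Y=0, Z=0, U=0) weight 1/1944
  … 89 more
Group by X:
  weight(X=0) = 1/45
  weight(X=1) = 13/320
  weight(X=2) = 1/90
Total weight = 1/45 + 13/320 + 1/90 = 71/960
P(X=0 | obs) = 1/45 / 71/960 = 64/213
P(X=1 | obs) = 13/320 / 71/960 = 39/71
P(X=2 | obs) = 1/90 / 71/960 = 32/213

P(X=0) = 64/213, P(X=1) = 39/71, P(X=2) = 32/213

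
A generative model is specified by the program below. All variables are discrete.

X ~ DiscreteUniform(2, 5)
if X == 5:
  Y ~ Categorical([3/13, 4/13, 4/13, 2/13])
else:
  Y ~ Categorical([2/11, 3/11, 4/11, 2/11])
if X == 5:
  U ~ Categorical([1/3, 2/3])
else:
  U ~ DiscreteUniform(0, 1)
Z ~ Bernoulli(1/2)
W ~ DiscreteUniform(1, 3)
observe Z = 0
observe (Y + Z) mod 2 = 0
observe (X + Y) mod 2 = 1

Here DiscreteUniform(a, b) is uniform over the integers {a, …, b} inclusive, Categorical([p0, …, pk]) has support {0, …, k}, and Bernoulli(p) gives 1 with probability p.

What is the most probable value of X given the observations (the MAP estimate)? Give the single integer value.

argmax_v P(X = v | obs) = 3

Enumerate traces; 24 have nonzero weight after conditioning:
  (X=3, Y=0, U=0, Z=0, W=1) weight 1/264
  (X=3, Y=0, U=0, Z=0, W=2) weight 1/264
  (X=3, Y=0, U=0, Z=0, W=3) weight 1/264
  (X=3, Y=0, U=1, Z=0, W=1) weight 1/264
  (X=3, Y=0, U=1, Z=0, W=2) weight 1/264
  (X=3, Y=0, U=1, Z=0, W=3) weight 1/264
  (X=3, Y=2, U=0, Z=0, W=1) weight 1/132
  (X=3, Y=2, U=0, Z=0, W=2) weight 1/132
  (X=5, Y=0, U=0, Z=0, W=1) weight 1/312
  … 15 more
Group by X:
  weight(X=3) = 3/44
  weight(X=5) = 7/104
Total weight = 3/44 + 7/104 = 155/1144
P(X=3 | obs) = 3/44 / 155/1144 = 78/155
P(X=5 | obs) = 7/104 / 155/1144 = 77/155
argmax = 3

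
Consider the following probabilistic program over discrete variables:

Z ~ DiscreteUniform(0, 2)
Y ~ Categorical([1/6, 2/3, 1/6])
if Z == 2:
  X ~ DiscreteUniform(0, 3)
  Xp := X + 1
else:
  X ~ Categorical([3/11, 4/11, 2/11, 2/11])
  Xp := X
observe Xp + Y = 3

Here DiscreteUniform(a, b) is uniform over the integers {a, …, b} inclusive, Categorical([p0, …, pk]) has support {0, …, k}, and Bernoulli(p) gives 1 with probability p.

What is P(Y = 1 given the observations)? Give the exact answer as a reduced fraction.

P(Y = 1 | obs) = 54/89

Enumerate traces; 9 have nonzero weight after conditioning:
  (Z=0, Y=0, X=3) weight 1/99
  (Z=0, Y=1, X=2) weight 4/99
  (Z=0, Y=2, X=1) weight 2/99
  (Z=1, Y=0, X=3) weight 1/99
  (Z=1, Y=1, X=2) weight 4/99
  (Z=1, Y=2, X=1) weight 2/99
  (Z=2, Y=0, X=2) weight 1/72
  (Z=2, Y=1, X=1) weight 1/18
  … 1 more
Group by Y:
  weight(Y=0) = 3/88
  weight(Y=1) = 3/22
  weight(Y=2) = 43/792
Total weight = 3/88 + 3/22 + 43/792 = 89/396
P(Y=0 | obs) = 3/88 / 89/396 = 27/178
P(Y=1 | obs) = 3/22 / 89/396 = 54/89
P(Y=2 | obs) = 43/792 / 89/396 = 43/178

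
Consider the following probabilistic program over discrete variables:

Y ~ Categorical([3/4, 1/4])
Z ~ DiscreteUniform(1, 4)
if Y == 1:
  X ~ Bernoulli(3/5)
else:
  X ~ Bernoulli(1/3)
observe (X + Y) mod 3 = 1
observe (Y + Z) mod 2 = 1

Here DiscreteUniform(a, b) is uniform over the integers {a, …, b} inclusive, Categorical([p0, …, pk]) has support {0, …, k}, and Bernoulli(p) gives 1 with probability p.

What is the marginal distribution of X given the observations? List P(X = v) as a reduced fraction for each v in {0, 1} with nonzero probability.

Enumerate traces; 4 have nonzero weight after conditioning:
  (Y=0, Z=1, X=1) weight 1/16
  (Y=0, Z=3, X=1) weight 1/16
  (Y=1, Z=2, X=0) weight 1/40
  (Y=1, Z=4, X=0) weight 1/40
Group by X:
  weight(X=0) = 1/20
  weight(X=1) = 1/8
Total weight = 1/20 + 1/8 = 7/40
P(X=0 | obs) = 1/20 / 7/40 = 2/7
P(X=1 | obs) = 1/8 / 7/40 = 5/7

P(X=0) = 2/7, P(X=1) = 5/7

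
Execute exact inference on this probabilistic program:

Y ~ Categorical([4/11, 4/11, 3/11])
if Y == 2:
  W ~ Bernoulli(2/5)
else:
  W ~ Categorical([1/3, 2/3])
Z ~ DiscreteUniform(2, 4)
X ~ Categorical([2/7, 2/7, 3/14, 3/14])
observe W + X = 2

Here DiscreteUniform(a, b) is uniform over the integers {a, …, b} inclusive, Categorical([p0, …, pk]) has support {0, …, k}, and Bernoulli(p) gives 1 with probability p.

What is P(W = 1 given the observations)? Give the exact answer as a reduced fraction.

P(W = 1 | obs) = 392/593

Enumerate traces; 18 have nonzero weight after conditioning:
  (Y=0, W=0, Z=2, X=2) weight 2/231
  (Y=0, W=0, Z=3, X=2) weight 2/231
  (Y=0, W=0, Z=4, X=2) weight 2/231
  (Y=0, W=1, Z=2, X=1) weight 16/693
  (Y=0, W=1, Z=3, X=1) weight 16/693
  (Y=0, W=1, Z=4, X=1) weight 16/693
  (Y=1, W=0, Z=2, X=2) weight 2/231
  (Y=1, W=0, Z=3, X=2) weight 2/231
  … 10 more
Group by W:
  weight(W=0) = 67/770
  weight(W=1) = 28/165
Total weight = 67/770 + 28/165 = 593/2310
P(W=0 | obs) = 67/770 / 593/2310 = 201/593
P(W=1 | obs) = 28/165 / 593/2310 = 392/593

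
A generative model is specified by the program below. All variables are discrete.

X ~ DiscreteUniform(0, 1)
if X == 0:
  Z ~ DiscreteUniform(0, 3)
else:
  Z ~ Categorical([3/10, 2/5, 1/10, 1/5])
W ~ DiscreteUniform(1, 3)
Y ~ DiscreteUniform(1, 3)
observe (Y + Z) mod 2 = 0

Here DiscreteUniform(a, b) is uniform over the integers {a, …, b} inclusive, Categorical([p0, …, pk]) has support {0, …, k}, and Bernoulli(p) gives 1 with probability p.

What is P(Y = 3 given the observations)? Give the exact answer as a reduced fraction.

Enumerate traces; 36 have nonzero weight after conditioning:
  (X=0, Z=0, W=1, Y=2) weight 1/72
  (X=0, Z=0, W=2, Y=2) weight 1/72
  (X=0, Z=0, W=3, Y=2) weight 1/72
  (X=0, Z=1, W=1, Y=1) weight 1/72
  (X=0, Z=1, W=1, Y=3) weight 1/72
  (X=0, Z=1, W=2, Y=1) weight 1/72
  (X=0, Z=1, W=2, Y=3) weight 1/72
  (X=0, Z=1, W=3, Y=1) weight 1/72
  … 28 more
Group by Y:
  weight(Y=1) = 11/60
  weight(Y=2) = 3/20
  weight(Y=3) = 11/60
Total weight = 11/60 + 3/20 + 11/60 = 31/60
P(Y=1 | obs) = 11/60 / 31/60 = 11/31
P(Y=2 | obs) = 3/20 / 31/60 = 9/31
P(Y=3 | obs) = 11/60 / 31/60 = 11/31

P(Y = 3 | obs) = 11/31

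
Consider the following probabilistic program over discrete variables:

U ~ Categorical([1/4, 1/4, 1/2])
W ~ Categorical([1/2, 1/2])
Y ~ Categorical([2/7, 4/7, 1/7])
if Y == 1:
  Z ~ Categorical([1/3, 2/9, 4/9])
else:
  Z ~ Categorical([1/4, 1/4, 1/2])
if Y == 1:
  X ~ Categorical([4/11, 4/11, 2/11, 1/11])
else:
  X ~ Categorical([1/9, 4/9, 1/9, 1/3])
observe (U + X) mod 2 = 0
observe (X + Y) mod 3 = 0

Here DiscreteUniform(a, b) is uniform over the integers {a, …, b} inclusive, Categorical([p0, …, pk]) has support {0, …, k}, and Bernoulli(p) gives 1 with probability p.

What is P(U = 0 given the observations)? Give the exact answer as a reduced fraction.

P(U = 0 | obs) = 47/196

Enumerate traces; 36 have nonzero weight after conditioning:
  (U=0, W=0, Y=0, Z=0, X=0) weight 1/1008
  (U=0, W=0, Y=0, Z=1, X=0) weight 1/1008
  (U=0, W=0, Y=0, Z=2, X=0) weight 1/504
  (U=0, W=0, Y=1, Z=0, X=2) weight 1/231
  (U=0, W=0, Y=1, Z=1, X=2) weight 2/693
  (U=0, W=0, Y=1, Z=2, X=2) weight 4/693
  (U=0, W=1, Y=0, Z=0, X=0) weight 1/1008
  (U=0, W=1, Y=0, Z=1, X=0) weight 1/1008
  (U=1, W=0, Y=0, Z=0, X=3) weight 1/336
  (U=2, W=0, Y=0, Z=0, X=0) weight 1/504
  … 26 more
Group by U:
  weight(U=0) = 47/1386
  weight(U=1) = 5/126
  weight(U=2) = 47/693
Total weight = 47/1386 + 5/126 + 47/693 = 14/99
P(U=0 | obs) = 47/1386 / 14/99 = 47/196
P(U=1 | obs) = 5/126 / 14/99 = 55/196
P(U=2 | obs) = 47/693 / 14/99 = 47/98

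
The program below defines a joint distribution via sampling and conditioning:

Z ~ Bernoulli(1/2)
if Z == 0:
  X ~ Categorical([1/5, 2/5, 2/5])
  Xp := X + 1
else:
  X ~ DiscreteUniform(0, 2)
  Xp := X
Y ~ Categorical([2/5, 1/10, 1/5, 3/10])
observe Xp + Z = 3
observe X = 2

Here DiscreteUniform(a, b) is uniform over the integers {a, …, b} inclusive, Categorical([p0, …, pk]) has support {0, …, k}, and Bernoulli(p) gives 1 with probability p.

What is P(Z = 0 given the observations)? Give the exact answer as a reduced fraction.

P(Z = 0 | obs) = 6/11

Enumerate traces; 8 have nonzero weight after conditioning:
  (Z=0, X=2, Y=0) weight 2/25
  (Z=0, X=2, Y=1) weight 1/50
  (Z=0, X=2, Y=2) weight 1/25
  (Z=0, X=2, Y=3) weight 3/50
  (Z=1, X=2, Y=0) weight 1/15
  (Z=1, X=2, Y=1) weight 1/60
  (Z=1, X=2, Y=2) weight 1/30
  (Z=1, X=2, Y=3) weight 1/20
Group by Z:
  weight(Z=0) = 1/5
  weight(Z=1) = 1/6
Total weight = 1/5 + 1/6 = 11/30
P(Z=0 | obs) = 1/5 / 11/30 = 6/11
P(Z=1 | obs) = 1/6 / 11/30 = 5/11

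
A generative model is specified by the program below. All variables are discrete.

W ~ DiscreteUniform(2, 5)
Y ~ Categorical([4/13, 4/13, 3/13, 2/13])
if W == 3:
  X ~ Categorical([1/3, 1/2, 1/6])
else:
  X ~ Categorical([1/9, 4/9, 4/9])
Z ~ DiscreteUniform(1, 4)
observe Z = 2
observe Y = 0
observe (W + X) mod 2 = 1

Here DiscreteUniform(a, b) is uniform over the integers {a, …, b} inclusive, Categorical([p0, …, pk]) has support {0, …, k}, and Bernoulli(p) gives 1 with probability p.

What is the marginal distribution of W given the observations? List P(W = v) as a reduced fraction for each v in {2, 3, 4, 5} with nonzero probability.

P(W=2) = 8/35, P(W=3) = 9/35, P(W=4) = 8/35, P(W=5) = 2/7

Enumerate traces; 6 have nonzero weight after conditioning:
  (W=2, Y=0, X=1, Z=2) weight 1/117
  (W=3, Y=0, X=0, Z=2) weight 1/156
  (W=3, Y=0, X=2, Z=2) weight 1/312
  (W=4, Y=0, X=1, Z=2) weight 1/117
  (W=5, Y=0, X=0, Z=2) weight 1/468
  (W=5, Y=0, X=2, Z=2) weight 1/117
Group by W:
  weight(W=2) = 1/117
  weight(W=3) = 1/104
  weight(W=4) = 1/117
  weight(W=5) = 5/468
Total weight = 1/117 + 1/104 + 1/117 + 5/468 = 35/936
P(W=2 | obs) = 1/117 / 35/936 = 8/35
P(W=3 | obs) = 1/104 / 35/936 = 9/35
P(W=4 | obs) = 1/117 / 35/936 = 8/35
P(W=5 | obs) = 5/468 / 35/936 = 2/7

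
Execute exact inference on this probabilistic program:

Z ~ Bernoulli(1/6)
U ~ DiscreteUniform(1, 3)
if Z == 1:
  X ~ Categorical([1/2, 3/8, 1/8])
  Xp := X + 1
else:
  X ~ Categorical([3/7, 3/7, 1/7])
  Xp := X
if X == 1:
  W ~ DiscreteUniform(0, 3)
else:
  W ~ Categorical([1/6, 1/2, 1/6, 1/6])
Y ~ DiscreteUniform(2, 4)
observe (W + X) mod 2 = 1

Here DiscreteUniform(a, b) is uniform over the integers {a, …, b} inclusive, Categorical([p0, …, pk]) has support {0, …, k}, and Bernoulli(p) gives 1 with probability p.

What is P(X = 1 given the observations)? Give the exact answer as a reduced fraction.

P(X = 1 | obs) = 141/401

Enumerate traces; 108 have nonzero weight after conditioning:
  (Z=0, U=1, X=0, W=1, Y=2) weight 5/252
  (Z=0, U=1, X=0, W=1, Y=3) weight 5/252
  (Z=0, U=1, X=0, W=1, Y=4) weight 5/252
  (Z=0, U=1, X=0, W=3, Y=2) weight 5/756
  (Z=0, U=1, X=0, W=3, Y=3) weight 5/756
  (Z=0, U=1, X=0, W=3, Y=4) weight 5/756
  (Z=0, U=1, X=1, W=0, Y=2) weight 5/504
  (Z=0, U=1, X=1, W=0, Y=3) weight 5/504
  (Z=0, U=1, X=2, W=1, Y=2) weight 5/756
  … 99 more
Group by X:
  weight(X=0) = 37/126
  weight(X=1) = 47/224
  weight(X=2) = 47/504
Total weight = 37/126 + 47/224 + 47/504 = 401/672
P(X=0 | obs) = 37/126 / 401/672 = 592/1203
P(X=1 | obs) = 47/224 / 401/672 = 141/401
P(X=2 | obs) = 47/504 / 401/672 = 188/1203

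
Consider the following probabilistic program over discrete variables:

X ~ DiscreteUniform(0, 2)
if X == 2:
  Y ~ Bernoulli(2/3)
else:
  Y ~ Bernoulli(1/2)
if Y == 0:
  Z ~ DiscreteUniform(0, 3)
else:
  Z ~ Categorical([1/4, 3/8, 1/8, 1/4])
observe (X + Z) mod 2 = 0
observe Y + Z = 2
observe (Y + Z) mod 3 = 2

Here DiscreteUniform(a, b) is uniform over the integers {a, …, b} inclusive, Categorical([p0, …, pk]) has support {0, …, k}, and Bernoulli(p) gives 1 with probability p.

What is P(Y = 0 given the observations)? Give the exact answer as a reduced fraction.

Enumerate traces; 3 have nonzero weight after conditioning:
  (X=0, Y=0, Z=2) weight 1/24
  (X=1, Y=1, Z=1) weight 1/16
  (X=2, Y=0, Z=2) weight 1/36
Group by Y:
  weight(Y=0) = 5/72
  weight(Y=1) = 1/16
Total weight = 5/72 + 1/16 = 19/144
P(Y=0 | obs) = 5/72 / 19/144 = 10/19
P(Y=1 | obs) = 1/16 / 19/144 = 9/19

P(Y = 0 | obs) = 10/19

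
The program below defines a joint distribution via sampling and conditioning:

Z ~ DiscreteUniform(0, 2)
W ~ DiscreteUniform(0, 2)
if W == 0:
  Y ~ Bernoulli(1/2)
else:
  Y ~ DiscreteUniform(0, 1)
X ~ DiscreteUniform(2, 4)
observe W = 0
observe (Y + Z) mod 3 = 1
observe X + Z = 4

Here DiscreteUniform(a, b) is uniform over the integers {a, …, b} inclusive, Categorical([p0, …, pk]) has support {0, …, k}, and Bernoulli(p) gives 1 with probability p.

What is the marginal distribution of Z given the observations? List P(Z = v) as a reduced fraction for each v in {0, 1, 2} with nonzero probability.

P(Z=0) = 1/2, P(Z=1) = 1/2

Enumerate traces; 2 have nonzero weight after conditioning:
  (Z=0, W=0, Y=1, X=4) weight 1/54
  (Z=1, W=0, Y=0, X=3) weight 1/54
Group by Z:
  weight(Z=0) = 1/54
  weight(Z=1) = 1/54
Total weight = 1/54 + 1/54 = 1/27
P(Z=0 | obs) = 1/54 / 1/27 = 1/2
P(Z=1 | obs) = 1/54 / 1/27 = 1/2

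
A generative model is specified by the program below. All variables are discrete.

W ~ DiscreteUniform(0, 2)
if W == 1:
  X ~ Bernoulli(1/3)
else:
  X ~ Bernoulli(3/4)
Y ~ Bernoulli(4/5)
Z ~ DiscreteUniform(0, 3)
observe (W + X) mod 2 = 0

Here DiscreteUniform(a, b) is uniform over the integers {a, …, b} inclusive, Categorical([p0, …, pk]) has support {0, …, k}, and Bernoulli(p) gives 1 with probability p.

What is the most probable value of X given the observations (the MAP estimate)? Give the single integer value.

argmax_v P(X = v | obs) = 0

Enumerate traces; 24 have nonzero weight after conditioning:
  (W=0, X=0, Y=0, Z=0) weight 1/240
  (W=0, X=0, Y=0, Z=1) weight 1/240
  (W=0, X=0, Y=0, Z=2) weight 1/240
  (W=0, X=0, Y=0, Z=3) weight 1/240
  (W=0, X=0, Y=1, Z=0) weight 1/60
  (W=0, X=0, Y=1, Z=1) weight 1/60
  (W=0, X=0, Y=1, Z=2) weight 1/60
  (W=0, X=0, Y=1, Z=3) weight 1/60
  (W=1, X=1, Y=0, Z=0) weight 1/180
  … 15 more
Group by X:
  weight(X=0) = 1/6
  weight(X=1) = 1/9
Total weight = 1/6 + 1/9 = 5/18
P(X=0 | obs) = 1/6 / 5/18 = 3/5
P(X=1 | obs) = 1/9 / 5/18 = 2/5
argmax = 0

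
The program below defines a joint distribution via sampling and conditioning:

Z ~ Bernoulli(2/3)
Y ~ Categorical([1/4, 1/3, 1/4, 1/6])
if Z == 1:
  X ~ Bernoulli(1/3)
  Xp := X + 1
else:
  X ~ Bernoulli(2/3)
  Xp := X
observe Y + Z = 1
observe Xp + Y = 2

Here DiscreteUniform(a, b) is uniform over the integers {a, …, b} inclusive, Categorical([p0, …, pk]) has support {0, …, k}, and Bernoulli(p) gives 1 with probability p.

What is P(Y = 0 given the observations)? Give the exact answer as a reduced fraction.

P(Y = 0 | obs) = 3/7

Enumerate traces; 2 have nonzero weight after conditioning:
  (Z=0, Y=1, X=1) weight 2/27
  (Z=1, Y=0, X=1) weight 1/18
Group by Y:
  weight(Y=0) = 1/18
  weight(Y=1) = 2/27
Total weight = 1/18 + 2/27 = 7/54
P(Y=0 | obs) = 1/18 / 7/54 = 3/7
P(Y=1 | obs) = 2/27 / 7/54 = 4/7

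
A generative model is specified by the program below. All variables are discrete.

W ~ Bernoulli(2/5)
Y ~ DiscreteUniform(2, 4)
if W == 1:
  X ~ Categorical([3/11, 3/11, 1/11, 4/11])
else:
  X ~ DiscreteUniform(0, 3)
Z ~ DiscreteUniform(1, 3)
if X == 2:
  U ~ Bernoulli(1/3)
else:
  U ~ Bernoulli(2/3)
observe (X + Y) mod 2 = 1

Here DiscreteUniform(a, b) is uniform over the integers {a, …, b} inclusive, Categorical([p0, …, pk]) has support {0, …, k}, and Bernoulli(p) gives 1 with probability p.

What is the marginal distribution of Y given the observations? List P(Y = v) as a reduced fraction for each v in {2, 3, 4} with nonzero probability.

P(Y=2) = 61/171, P(Y=3) = 49/171, P(Y=4) = 61/171

Enumerate traces; 72 have nonzero weight after conditioning:
  (W=0, Y=2, X=1, Z=1, U=0) weight 1/180
  (W=0, Y=2, X=1, Z=1, U=1) weight 1/90
  (W=0, Y=2, X=1, Z=2, U=0) weight 1/180
  (W=0, Y=2, X=1, Z=2, U=1) weight 1/90
  (W=0, Y=2, X=1, Z=3, U=0) weight 1/180
  (W=0, Y=2, X=1, Z=3, U=1) weight 1/90
  (W=0, Y=2, X=3, Z=1, U=0) weight 1/180
  (W=0, Y=2, X=3, Z=1, U=1) weight 1/90
  (W=0, Y=3, X=0, Z=1, U=0) weight 1/180
  (W=0, Y=4, X=1, Z=1, U=0) weight 1/180
  … 62 more
Group by Y:
  weight(Y=2) = 61/330
  weight(Y=3) = 49/330
  weight(Y=4) = 61/330
Total weight = 61/330 + 49/330 + 61/330 = 57/110
P(Y=2 | obs) = 61/330 / 57/110 = 61/171
P(Y=3 | obs) = 49/330 / 57/110 = 49/171
P(Y=4 | obs) = 61/330 / 57/110 = 61/171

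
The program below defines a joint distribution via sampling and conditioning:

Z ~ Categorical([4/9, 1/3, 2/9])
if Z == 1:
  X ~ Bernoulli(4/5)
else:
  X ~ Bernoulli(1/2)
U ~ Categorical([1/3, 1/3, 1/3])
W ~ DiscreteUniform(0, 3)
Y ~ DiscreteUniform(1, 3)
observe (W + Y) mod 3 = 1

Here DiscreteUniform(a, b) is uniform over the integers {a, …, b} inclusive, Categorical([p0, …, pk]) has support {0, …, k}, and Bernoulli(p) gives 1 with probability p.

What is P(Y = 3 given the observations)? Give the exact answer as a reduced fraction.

Enumerate traces; 72 have nonzero weight after conditioning:
  (Z=0, X=0, U=0, W=0, Y=1) weight 1/162
  (Z=0, X=0, U=0, W=1, Y=3) weight 1/162
  (Z=0, X=0, U=0, W=2, Y=2) weight 1/162
  (Z=0, X=0, U=0, W=3, Y=1) weight 1/162
  (Z=0, X=0, U=1, W=0, Y=1) weight 1/162
  (Z=0, X=0, U=1, W=1, Y=3) weight 1/162
  (Z=0, X=0, U=1, W=2, Y=2) weight 1/162
  (Z=0, X=0, U=1, W=3, Y=1) weight 1/162
  … 64 more
Group by Y:
  weight(Y=1) = 1/6
  weight(Y=2) = 1/12
  weight(Y=3) = 1/12
Total weight = 1/6 + 1/12 + 1/12 = 1/3
P(Y=1 | obs) = 1/6 / 1/3 = 1/2
P(Y=2 | obs) = 1/12 / 1/3 = 1/4
P(Y=3 | obs) = 1/12 / 1/3 = 1/4

P(Y = 3 | obs) = 1/4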